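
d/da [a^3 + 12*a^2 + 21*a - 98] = 3*a^2 + 24*a + 21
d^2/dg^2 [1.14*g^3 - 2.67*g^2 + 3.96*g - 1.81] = 6.84*g - 5.34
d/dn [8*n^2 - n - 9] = 16*n - 1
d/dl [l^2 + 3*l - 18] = 2*l + 3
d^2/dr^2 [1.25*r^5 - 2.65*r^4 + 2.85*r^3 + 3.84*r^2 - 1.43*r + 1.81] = 25.0*r^3 - 31.8*r^2 + 17.1*r + 7.68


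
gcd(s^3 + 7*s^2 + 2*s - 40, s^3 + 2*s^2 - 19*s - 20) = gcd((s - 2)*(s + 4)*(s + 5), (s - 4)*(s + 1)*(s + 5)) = s + 5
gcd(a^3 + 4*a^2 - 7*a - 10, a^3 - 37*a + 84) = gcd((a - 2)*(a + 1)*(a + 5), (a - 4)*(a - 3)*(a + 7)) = 1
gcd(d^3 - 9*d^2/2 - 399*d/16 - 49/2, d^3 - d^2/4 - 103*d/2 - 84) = d^2 - 25*d/4 - 14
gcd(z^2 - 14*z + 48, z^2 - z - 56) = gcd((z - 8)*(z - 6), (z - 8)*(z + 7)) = z - 8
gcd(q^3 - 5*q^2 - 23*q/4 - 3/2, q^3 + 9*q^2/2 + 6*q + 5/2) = 1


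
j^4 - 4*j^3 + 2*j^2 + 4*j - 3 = (j - 3)*(j - 1)^2*(j + 1)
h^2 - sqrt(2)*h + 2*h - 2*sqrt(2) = (h + 2)*(h - sqrt(2))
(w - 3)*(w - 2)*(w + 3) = w^3 - 2*w^2 - 9*w + 18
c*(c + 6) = c^2 + 6*c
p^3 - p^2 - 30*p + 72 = (p - 4)*(p - 3)*(p + 6)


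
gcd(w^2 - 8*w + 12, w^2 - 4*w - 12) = w - 6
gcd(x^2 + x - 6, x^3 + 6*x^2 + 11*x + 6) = x + 3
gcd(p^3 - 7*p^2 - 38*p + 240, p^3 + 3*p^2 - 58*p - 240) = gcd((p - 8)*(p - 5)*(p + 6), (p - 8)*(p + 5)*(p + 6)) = p^2 - 2*p - 48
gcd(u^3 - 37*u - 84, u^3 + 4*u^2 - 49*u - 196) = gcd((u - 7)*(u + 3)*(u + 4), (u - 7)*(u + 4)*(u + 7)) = u^2 - 3*u - 28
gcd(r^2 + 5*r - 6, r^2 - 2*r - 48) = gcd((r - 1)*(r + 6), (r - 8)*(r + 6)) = r + 6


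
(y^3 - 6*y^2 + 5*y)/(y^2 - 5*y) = y - 1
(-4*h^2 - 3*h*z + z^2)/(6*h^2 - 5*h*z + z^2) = (-4*h^2 - 3*h*z + z^2)/(6*h^2 - 5*h*z + z^2)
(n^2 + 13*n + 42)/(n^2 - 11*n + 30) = (n^2 + 13*n + 42)/(n^2 - 11*n + 30)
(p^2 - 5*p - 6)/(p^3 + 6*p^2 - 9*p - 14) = (p - 6)/(p^2 + 5*p - 14)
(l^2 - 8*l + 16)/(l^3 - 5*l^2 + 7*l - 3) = (l^2 - 8*l + 16)/(l^3 - 5*l^2 + 7*l - 3)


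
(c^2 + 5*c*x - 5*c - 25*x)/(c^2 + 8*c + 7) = (c^2 + 5*c*x - 5*c - 25*x)/(c^2 + 8*c + 7)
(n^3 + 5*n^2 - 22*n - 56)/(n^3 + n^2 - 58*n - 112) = (n - 4)/(n - 8)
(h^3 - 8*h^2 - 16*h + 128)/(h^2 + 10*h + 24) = (h^2 - 12*h + 32)/(h + 6)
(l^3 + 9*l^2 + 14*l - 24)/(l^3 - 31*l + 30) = (l + 4)/(l - 5)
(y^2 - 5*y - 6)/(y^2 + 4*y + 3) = (y - 6)/(y + 3)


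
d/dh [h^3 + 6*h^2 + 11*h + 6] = 3*h^2 + 12*h + 11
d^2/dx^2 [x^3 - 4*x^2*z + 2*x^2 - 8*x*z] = 6*x - 8*z + 4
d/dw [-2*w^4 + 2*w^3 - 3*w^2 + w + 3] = -8*w^3 + 6*w^2 - 6*w + 1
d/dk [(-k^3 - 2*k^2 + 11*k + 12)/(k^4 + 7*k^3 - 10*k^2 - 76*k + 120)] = (k^5 + 6*k^4 + 3*k^3 - 44*k^2 - 438*k - 1116)/(k^7 + 16*k^6 + 61*k^5 - 170*k^4 - 1064*k^3 + 1072*k^2 + 5520*k - 7200)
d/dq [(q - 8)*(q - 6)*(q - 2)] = 3*q^2 - 32*q + 76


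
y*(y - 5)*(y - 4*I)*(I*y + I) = I*y^4 + 4*y^3 - 4*I*y^3 - 16*y^2 - 5*I*y^2 - 20*y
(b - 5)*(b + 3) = b^2 - 2*b - 15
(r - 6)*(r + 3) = r^2 - 3*r - 18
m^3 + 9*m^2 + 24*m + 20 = (m + 2)^2*(m + 5)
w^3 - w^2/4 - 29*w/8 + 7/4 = (w - 7/4)*(w - 1/2)*(w + 2)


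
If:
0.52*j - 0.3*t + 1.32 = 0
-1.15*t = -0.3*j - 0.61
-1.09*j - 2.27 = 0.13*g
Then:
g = 4.57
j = -2.63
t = -0.16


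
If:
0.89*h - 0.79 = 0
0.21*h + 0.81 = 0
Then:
No Solution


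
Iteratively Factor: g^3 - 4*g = (g)*(g^2 - 4) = g*(g - 2)*(g + 2)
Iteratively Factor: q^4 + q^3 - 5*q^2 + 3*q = (q + 3)*(q^3 - 2*q^2 + q) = (q - 1)*(q + 3)*(q^2 - q) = (q - 1)^2*(q + 3)*(q)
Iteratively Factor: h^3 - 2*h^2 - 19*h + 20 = (h - 5)*(h^2 + 3*h - 4) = (h - 5)*(h - 1)*(h + 4)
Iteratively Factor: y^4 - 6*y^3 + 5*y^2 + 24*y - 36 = (y - 2)*(y^3 - 4*y^2 - 3*y + 18) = (y - 3)*(y - 2)*(y^2 - y - 6) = (y - 3)^2*(y - 2)*(y + 2)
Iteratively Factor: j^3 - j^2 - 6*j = (j + 2)*(j^2 - 3*j) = j*(j + 2)*(j - 3)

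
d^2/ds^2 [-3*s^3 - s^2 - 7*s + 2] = -18*s - 2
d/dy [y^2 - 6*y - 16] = 2*y - 6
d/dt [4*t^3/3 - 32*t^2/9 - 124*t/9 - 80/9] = 4*t^2 - 64*t/9 - 124/9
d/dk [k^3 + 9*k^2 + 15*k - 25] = 3*k^2 + 18*k + 15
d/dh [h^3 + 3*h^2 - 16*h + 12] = 3*h^2 + 6*h - 16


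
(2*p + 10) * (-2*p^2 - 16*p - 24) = -4*p^3 - 52*p^2 - 208*p - 240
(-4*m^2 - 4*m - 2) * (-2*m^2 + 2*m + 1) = 8*m^4 - 8*m^2 - 8*m - 2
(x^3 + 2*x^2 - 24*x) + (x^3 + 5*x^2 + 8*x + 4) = 2*x^3 + 7*x^2 - 16*x + 4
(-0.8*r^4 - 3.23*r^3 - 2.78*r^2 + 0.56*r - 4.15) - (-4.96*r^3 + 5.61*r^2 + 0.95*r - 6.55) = -0.8*r^4 + 1.73*r^3 - 8.39*r^2 - 0.39*r + 2.4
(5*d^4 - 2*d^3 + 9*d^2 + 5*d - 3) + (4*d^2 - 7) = 5*d^4 - 2*d^3 + 13*d^2 + 5*d - 10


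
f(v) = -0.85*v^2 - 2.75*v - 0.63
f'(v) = -1.7*v - 2.75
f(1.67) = -7.59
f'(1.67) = -5.59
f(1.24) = -5.35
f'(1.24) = -4.86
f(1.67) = -7.59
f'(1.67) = -5.59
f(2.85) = -15.37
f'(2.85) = -7.60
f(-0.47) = 0.47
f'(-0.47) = -1.95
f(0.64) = -2.74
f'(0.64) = -3.84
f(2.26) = -11.19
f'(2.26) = -6.59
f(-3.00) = -0.03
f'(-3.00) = 2.35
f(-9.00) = -44.73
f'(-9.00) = 12.55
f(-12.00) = -90.03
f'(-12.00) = 17.65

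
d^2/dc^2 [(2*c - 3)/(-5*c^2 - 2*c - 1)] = 2*(-4*(2*c - 3)*(5*c + 1)^2 + (30*c - 11)*(5*c^2 + 2*c + 1))/(5*c^2 + 2*c + 1)^3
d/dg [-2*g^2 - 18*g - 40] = -4*g - 18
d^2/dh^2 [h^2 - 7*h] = 2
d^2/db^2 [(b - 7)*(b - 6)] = 2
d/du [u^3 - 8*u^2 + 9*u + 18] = 3*u^2 - 16*u + 9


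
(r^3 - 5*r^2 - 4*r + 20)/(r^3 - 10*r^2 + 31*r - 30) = (r + 2)/(r - 3)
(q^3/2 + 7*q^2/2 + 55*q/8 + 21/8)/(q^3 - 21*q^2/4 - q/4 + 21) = (4*q^3 + 28*q^2 + 55*q + 21)/(2*(4*q^3 - 21*q^2 - q + 84))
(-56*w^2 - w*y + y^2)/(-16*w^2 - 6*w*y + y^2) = (7*w + y)/(2*w + y)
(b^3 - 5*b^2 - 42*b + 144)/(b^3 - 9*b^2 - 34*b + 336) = (b - 3)/(b - 7)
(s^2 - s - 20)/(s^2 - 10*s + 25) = (s + 4)/(s - 5)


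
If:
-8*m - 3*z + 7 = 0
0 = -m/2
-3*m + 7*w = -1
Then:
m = 0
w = -1/7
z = 7/3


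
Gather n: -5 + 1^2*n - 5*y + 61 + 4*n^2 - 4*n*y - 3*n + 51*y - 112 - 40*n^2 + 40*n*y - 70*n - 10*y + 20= -36*n^2 + n*(36*y - 72) + 36*y - 36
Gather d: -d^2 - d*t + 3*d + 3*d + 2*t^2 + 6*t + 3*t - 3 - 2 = -d^2 + d*(6 - t) + 2*t^2 + 9*t - 5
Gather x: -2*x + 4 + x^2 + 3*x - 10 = x^2 + x - 6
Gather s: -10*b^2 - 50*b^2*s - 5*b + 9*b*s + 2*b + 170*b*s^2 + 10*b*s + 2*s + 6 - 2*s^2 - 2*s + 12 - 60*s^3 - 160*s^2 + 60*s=-10*b^2 - 3*b - 60*s^3 + s^2*(170*b - 162) + s*(-50*b^2 + 19*b + 60) + 18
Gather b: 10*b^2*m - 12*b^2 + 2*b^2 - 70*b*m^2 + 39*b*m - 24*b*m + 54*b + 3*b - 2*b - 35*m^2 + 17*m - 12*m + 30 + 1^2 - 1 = b^2*(10*m - 10) + b*(-70*m^2 + 15*m + 55) - 35*m^2 + 5*m + 30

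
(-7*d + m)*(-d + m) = 7*d^2 - 8*d*m + m^2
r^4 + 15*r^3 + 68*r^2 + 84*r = r*(r + 2)*(r + 6)*(r + 7)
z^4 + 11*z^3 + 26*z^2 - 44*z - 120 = (z - 2)*(z + 2)*(z + 5)*(z + 6)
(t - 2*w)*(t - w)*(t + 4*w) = t^3 + t^2*w - 10*t*w^2 + 8*w^3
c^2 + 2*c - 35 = (c - 5)*(c + 7)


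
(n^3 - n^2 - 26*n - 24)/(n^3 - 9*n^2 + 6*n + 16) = (n^2 - 2*n - 24)/(n^2 - 10*n + 16)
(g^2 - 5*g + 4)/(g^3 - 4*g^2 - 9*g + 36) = (g - 1)/(g^2 - 9)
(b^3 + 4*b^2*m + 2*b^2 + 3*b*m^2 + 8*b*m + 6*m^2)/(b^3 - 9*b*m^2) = (b^2 + b*m + 2*b + 2*m)/(b*(b - 3*m))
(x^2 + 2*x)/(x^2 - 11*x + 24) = x*(x + 2)/(x^2 - 11*x + 24)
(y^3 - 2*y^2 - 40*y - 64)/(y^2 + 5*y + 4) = (y^2 - 6*y - 16)/(y + 1)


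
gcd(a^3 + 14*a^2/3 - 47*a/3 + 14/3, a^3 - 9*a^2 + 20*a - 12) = a - 2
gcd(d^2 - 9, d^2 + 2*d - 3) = d + 3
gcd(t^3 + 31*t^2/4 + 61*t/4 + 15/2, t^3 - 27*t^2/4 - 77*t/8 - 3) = t + 3/4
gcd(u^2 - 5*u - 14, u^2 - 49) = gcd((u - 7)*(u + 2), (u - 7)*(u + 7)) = u - 7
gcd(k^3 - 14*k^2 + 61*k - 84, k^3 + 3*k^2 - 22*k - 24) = k - 4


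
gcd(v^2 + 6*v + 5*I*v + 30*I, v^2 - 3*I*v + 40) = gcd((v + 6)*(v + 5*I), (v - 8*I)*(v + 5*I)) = v + 5*I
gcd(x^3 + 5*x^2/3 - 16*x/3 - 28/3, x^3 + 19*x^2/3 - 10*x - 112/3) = x + 2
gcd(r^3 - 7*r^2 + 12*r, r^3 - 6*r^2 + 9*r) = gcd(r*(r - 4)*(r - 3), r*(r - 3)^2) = r^2 - 3*r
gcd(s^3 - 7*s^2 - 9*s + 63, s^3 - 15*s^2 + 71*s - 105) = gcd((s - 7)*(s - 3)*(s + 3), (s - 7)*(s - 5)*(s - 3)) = s^2 - 10*s + 21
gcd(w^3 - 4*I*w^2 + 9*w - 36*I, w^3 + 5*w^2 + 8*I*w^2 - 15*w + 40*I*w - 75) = w + 3*I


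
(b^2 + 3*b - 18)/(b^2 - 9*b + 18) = (b + 6)/(b - 6)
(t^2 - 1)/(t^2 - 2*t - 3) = (t - 1)/(t - 3)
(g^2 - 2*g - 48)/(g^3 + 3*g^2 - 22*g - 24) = (g - 8)/(g^2 - 3*g - 4)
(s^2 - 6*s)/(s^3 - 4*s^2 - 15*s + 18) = s/(s^2 + 2*s - 3)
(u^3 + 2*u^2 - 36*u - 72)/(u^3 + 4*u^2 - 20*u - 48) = (u - 6)/(u - 4)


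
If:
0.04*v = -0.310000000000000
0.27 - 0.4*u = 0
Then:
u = 0.68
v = -7.75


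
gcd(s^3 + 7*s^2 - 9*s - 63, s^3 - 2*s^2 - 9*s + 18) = s^2 - 9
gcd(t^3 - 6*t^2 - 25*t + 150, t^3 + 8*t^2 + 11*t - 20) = t + 5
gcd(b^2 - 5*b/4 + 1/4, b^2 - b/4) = b - 1/4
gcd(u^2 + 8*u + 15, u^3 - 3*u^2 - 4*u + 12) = 1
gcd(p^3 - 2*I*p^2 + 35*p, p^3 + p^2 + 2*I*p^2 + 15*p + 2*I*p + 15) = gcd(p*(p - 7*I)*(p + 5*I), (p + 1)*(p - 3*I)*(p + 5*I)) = p + 5*I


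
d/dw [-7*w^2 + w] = 1 - 14*w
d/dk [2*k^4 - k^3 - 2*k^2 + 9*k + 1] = 8*k^3 - 3*k^2 - 4*k + 9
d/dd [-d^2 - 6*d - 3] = -2*d - 6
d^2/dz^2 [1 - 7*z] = 0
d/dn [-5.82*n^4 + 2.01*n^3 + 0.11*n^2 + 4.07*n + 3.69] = -23.28*n^3 + 6.03*n^2 + 0.22*n + 4.07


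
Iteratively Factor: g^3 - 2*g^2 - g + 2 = (g - 1)*(g^2 - g - 2) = (g - 1)*(g + 1)*(g - 2)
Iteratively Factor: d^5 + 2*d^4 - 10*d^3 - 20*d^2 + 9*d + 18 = (d - 3)*(d^4 + 5*d^3 + 5*d^2 - 5*d - 6) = (d - 3)*(d + 2)*(d^3 + 3*d^2 - d - 3) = (d - 3)*(d - 1)*(d + 2)*(d^2 + 4*d + 3) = (d - 3)*(d - 1)*(d + 2)*(d + 3)*(d + 1)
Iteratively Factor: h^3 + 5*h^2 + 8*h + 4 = (h + 2)*(h^2 + 3*h + 2) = (h + 1)*(h + 2)*(h + 2)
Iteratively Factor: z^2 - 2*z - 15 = (z + 3)*(z - 5)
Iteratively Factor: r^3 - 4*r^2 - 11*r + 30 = (r - 2)*(r^2 - 2*r - 15) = (r - 5)*(r - 2)*(r + 3)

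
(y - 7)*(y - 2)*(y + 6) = y^3 - 3*y^2 - 40*y + 84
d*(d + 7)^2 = d^3 + 14*d^2 + 49*d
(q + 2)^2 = q^2 + 4*q + 4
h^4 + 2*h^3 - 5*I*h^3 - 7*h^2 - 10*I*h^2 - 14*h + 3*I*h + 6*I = (h + 2)*(h - 3*I)*(h - I)^2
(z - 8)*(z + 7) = z^2 - z - 56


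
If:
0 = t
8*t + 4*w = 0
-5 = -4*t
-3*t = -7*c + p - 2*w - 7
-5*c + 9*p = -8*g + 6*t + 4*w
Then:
No Solution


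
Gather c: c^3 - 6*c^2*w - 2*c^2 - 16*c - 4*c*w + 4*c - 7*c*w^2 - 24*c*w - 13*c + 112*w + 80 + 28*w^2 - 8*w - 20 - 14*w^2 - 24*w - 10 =c^3 + c^2*(-6*w - 2) + c*(-7*w^2 - 28*w - 25) + 14*w^2 + 80*w + 50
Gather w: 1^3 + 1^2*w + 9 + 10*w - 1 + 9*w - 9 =20*w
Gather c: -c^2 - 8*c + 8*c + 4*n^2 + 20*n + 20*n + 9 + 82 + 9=-c^2 + 4*n^2 + 40*n + 100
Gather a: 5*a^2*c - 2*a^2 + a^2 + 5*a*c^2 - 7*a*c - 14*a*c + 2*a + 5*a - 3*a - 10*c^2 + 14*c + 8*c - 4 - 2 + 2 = a^2*(5*c - 1) + a*(5*c^2 - 21*c + 4) - 10*c^2 + 22*c - 4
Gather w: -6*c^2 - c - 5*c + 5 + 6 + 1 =-6*c^2 - 6*c + 12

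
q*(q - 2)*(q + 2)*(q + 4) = q^4 + 4*q^3 - 4*q^2 - 16*q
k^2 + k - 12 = (k - 3)*(k + 4)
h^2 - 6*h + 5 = (h - 5)*(h - 1)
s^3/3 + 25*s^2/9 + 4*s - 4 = (s/3 + 1)*(s - 2/3)*(s + 6)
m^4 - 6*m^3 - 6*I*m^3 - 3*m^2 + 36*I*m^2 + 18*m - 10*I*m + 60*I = (m - 6)*(m - 5*I)*(m - 2*I)*(m + I)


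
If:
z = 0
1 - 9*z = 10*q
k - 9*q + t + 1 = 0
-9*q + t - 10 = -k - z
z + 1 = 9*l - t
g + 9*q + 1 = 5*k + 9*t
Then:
No Solution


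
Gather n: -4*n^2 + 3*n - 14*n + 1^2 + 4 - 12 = -4*n^2 - 11*n - 7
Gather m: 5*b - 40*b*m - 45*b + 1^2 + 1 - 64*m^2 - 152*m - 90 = -40*b - 64*m^2 + m*(-40*b - 152) - 88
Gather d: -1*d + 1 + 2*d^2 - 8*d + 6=2*d^2 - 9*d + 7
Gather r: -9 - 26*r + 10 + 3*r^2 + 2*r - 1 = 3*r^2 - 24*r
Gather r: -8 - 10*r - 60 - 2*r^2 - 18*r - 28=-2*r^2 - 28*r - 96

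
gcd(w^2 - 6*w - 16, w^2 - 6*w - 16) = w^2 - 6*w - 16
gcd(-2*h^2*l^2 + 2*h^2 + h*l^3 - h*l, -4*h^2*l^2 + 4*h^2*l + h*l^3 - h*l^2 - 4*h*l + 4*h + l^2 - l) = l - 1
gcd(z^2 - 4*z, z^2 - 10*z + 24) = z - 4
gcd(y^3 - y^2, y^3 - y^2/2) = y^2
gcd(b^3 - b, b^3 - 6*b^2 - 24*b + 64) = 1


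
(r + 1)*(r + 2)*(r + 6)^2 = r^4 + 15*r^3 + 74*r^2 + 132*r + 72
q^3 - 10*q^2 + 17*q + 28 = (q - 7)*(q - 4)*(q + 1)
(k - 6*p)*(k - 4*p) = k^2 - 10*k*p + 24*p^2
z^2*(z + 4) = z^3 + 4*z^2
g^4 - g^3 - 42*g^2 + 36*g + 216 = (g - 6)*(g - 3)*(g + 2)*(g + 6)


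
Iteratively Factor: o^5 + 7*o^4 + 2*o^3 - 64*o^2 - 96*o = (o + 2)*(o^4 + 5*o^3 - 8*o^2 - 48*o) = (o - 3)*(o + 2)*(o^3 + 8*o^2 + 16*o) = (o - 3)*(o + 2)*(o + 4)*(o^2 + 4*o) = (o - 3)*(o + 2)*(o + 4)^2*(o)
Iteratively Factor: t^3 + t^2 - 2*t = (t + 2)*(t^2 - t) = (t - 1)*(t + 2)*(t)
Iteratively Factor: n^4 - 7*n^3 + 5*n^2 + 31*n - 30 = (n - 1)*(n^3 - 6*n^2 - n + 30) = (n - 5)*(n - 1)*(n^2 - n - 6) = (n - 5)*(n - 1)*(n + 2)*(n - 3)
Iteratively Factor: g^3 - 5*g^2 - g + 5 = (g - 1)*(g^2 - 4*g - 5) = (g - 5)*(g - 1)*(g + 1)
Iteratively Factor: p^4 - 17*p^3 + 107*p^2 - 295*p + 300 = (p - 5)*(p^3 - 12*p^2 + 47*p - 60) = (p - 5)*(p - 3)*(p^2 - 9*p + 20) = (p - 5)^2*(p - 3)*(p - 4)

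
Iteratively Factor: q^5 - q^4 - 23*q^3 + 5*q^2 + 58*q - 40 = (q - 1)*(q^4 - 23*q^2 - 18*q + 40) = (q - 1)*(q + 2)*(q^3 - 2*q^2 - 19*q + 20) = (q - 1)^2*(q + 2)*(q^2 - q - 20) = (q - 5)*(q - 1)^2*(q + 2)*(q + 4)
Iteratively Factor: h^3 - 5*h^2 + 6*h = (h - 3)*(h^2 - 2*h) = h*(h - 3)*(h - 2)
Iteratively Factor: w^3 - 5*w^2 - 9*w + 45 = (w + 3)*(w^2 - 8*w + 15) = (w - 5)*(w + 3)*(w - 3)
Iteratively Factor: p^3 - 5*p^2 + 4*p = (p - 4)*(p^2 - p) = p*(p - 4)*(p - 1)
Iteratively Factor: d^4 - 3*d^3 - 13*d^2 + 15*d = (d - 5)*(d^3 + 2*d^2 - 3*d) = (d - 5)*(d - 1)*(d^2 + 3*d) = (d - 5)*(d - 1)*(d + 3)*(d)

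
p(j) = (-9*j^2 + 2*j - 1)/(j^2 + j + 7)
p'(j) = (2 - 18*j)/(j^2 + j + 7) + (-2*j - 1)*(-9*j^2 + 2*j - 1)/(j^2 + j + 7)^2 = (-11*j^2 - 124*j + 15)/(j^4 + 2*j^3 + 15*j^2 + 14*j + 49)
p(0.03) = -0.13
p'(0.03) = 0.23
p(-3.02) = -6.80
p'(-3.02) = 1.68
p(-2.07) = -4.74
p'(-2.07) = 2.64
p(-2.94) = -6.67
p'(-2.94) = 1.76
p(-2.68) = -6.17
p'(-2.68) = 2.03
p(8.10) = -7.13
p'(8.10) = -0.26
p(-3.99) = -8.04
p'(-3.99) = 0.93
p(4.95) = -5.81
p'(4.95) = -0.65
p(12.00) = -7.81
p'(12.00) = -0.12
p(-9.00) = -9.47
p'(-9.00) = 0.04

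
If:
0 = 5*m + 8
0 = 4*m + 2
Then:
No Solution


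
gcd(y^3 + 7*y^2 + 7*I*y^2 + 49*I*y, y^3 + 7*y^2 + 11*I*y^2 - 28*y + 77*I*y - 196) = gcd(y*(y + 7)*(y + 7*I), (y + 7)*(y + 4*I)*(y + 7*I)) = y^2 + y*(7 + 7*I) + 49*I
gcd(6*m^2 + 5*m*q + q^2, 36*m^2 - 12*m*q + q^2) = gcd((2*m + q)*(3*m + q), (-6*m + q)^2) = 1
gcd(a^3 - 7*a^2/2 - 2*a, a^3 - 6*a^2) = a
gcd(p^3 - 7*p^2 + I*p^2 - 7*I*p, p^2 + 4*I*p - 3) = p + I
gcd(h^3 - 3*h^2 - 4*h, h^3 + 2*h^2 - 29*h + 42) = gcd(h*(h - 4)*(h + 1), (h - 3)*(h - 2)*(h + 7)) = 1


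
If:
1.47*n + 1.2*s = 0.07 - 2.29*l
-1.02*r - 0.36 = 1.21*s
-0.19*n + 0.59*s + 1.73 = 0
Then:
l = -2.51735233279706*s - 5.81429556423811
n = 3.10526315789474*s + 9.10526315789474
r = -1.18627450980392*s - 0.352941176470588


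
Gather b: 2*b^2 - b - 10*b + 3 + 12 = 2*b^2 - 11*b + 15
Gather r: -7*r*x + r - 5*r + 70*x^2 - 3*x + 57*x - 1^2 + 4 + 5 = r*(-7*x - 4) + 70*x^2 + 54*x + 8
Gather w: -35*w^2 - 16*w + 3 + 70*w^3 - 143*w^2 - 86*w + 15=70*w^3 - 178*w^2 - 102*w + 18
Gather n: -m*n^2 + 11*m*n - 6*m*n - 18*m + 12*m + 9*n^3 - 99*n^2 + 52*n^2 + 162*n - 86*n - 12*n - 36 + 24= -6*m + 9*n^3 + n^2*(-m - 47) + n*(5*m + 64) - 12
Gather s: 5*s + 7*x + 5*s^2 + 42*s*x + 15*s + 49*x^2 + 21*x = 5*s^2 + s*(42*x + 20) + 49*x^2 + 28*x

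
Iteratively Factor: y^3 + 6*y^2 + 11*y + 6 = (y + 1)*(y^2 + 5*y + 6) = (y + 1)*(y + 2)*(y + 3)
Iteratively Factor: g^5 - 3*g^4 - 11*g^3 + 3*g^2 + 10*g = (g - 5)*(g^4 + 2*g^3 - g^2 - 2*g) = (g - 5)*(g - 1)*(g^3 + 3*g^2 + 2*g) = g*(g - 5)*(g - 1)*(g^2 + 3*g + 2) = g*(g - 5)*(g - 1)*(g + 2)*(g + 1)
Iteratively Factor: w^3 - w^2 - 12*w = (w)*(w^2 - w - 12) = w*(w - 4)*(w + 3)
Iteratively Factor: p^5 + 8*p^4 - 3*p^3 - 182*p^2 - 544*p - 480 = (p - 5)*(p^4 + 13*p^3 + 62*p^2 + 128*p + 96) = (p - 5)*(p + 4)*(p^3 + 9*p^2 + 26*p + 24) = (p - 5)*(p + 2)*(p + 4)*(p^2 + 7*p + 12) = (p - 5)*(p + 2)*(p + 3)*(p + 4)*(p + 4)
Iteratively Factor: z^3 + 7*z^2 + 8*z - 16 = (z + 4)*(z^2 + 3*z - 4) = (z + 4)^2*(z - 1)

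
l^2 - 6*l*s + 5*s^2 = (l - 5*s)*(l - s)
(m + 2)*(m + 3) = m^2 + 5*m + 6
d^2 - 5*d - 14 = (d - 7)*(d + 2)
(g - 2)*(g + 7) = g^2 + 5*g - 14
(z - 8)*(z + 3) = z^2 - 5*z - 24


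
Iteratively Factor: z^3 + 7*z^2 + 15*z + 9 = (z + 3)*(z^2 + 4*z + 3) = (z + 3)^2*(z + 1)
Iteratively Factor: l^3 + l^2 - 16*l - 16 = (l + 1)*(l^2 - 16) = (l + 1)*(l + 4)*(l - 4)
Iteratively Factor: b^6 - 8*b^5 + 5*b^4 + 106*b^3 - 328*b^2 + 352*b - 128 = (b - 2)*(b^5 - 6*b^4 - 7*b^3 + 92*b^2 - 144*b + 64) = (b - 4)*(b - 2)*(b^4 - 2*b^3 - 15*b^2 + 32*b - 16) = (b - 4)*(b - 2)*(b - 1)*(b^3 - b^2 - 16*b + 16) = (b - 4)*(b - 2)*(b - 1)*(b + 4)*(b^2 - 5*b + 4) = (b - 4)^2*(b - 2)*(b - 1)*(b + 4)*(b - 1)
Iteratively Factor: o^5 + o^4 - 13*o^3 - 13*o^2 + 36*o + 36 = (o + 3)*(o^4 - 2*o^3 - 7*o^2 + 8*o + 12) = (o - 2)*(o + 3)*(o^3 - 7*o - 6) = (o - 2)*(o + 2)*(o + 3)*(o^2 - 2*o - 3) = (o - 2)*(o + 1)*(o + 2)*(o + 3)*(o - 3)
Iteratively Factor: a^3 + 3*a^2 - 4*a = (a + 4)*(a^2 - a) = a*(a + 4)*(a - 1)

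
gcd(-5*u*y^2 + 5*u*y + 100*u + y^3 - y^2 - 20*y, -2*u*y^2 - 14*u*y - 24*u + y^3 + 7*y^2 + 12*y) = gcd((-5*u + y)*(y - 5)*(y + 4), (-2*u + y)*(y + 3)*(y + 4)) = y + 4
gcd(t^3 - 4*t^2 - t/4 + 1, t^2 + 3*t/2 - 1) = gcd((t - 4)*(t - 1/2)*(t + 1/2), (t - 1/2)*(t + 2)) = t - 1/2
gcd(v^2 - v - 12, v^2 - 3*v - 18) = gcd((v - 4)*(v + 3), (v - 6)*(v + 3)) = v + 3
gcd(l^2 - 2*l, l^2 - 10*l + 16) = l - 2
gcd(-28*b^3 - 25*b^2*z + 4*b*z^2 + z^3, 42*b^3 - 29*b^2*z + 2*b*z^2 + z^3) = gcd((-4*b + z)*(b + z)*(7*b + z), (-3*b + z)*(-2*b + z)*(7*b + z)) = 7*b + z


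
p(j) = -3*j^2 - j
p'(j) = -6*j - 1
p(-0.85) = -1.32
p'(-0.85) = 4.10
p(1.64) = -9.71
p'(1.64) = -10.84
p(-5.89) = -98.19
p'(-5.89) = 34.34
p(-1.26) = -3.50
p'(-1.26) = 6.56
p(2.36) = -19.07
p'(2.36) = -15.16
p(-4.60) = -58.88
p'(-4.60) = 26.60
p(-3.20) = -27.52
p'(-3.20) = 18.20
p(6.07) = -116.60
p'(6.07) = -37.42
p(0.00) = 0.00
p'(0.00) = -1.00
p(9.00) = -252.00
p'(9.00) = -55.00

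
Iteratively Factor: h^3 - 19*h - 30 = (h + 2)*(h^2 - 2*h - 15) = (h + 2)*(h + 3)*(h - 5)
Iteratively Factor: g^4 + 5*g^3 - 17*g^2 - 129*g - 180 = (g - 5)*(g^3 + 10*g^2 + 33*g + 36) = (g - 5)*(g + 3)*(g^2 + 7*g + 12) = (g - 5)*(g + 3)*(g + 4)*(g + 3)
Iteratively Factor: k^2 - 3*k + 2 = (k - 1)*(k - 2)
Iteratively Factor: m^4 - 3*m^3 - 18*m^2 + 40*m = (m)*(m^3 - 3*m^2 - 18*m + 40) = m*(m - 2)*(m^2 - m - 20) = m*(m - 5)*(m - 2)*(m + 4)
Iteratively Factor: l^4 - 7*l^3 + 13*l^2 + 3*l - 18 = (l + 1)*(l^3 - 8*l^2 + 21*l - 18) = (l - 3)*(l + 1)*(l^2 - 5*l + 6) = (l - 3)^2*(l + 1)*(l - 2)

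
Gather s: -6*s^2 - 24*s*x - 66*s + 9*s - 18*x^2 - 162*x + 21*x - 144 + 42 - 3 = -6*s^2 + s*(-24*x - 57) - 18*x^2 - 141*x - 105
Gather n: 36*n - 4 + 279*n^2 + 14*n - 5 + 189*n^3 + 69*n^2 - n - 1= 189*n^3 + 348*n^2 + 49*n - 10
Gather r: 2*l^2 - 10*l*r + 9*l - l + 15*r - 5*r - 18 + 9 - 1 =2*l^2 + 8*l + r*(10 - 10*l) - 10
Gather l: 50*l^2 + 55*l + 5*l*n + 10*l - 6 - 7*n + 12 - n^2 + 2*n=50*l^2 + l*(5*n + 65) - n^2 - 5*n + 6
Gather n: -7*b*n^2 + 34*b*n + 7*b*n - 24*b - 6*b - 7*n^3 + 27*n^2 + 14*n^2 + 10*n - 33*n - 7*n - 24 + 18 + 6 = -30*b - 7*n^3 + n^2*(41 - 7*b) + n*(41*b - 30)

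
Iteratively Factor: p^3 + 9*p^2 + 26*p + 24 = (p + 4)*(p^2 + 5*p + 6) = (p + 3)*(p + 4)*(p + 2)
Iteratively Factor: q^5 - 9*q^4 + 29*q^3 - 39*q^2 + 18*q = (q - 3)*(q^4 - 6*q^3 + 11*q^2 - 6*q) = (q - 3)*(q - 2)*(q^3 - 4*q^2 + 3*q) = (q - 3)*(q - 2)*(q - 1)*(q^2 - 3*q) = (q - 3)^2*(q - 2)*(q - 1)*(q)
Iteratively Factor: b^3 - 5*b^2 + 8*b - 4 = (b - 1)*(b^2 - 4*b + 4) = (b - 2)*(b - 1)*(b - 2)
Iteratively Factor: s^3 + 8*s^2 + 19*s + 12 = (s + 4)*(s^2 + 4*s + 3) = (s + 3)*(s + 4)*(s + 1)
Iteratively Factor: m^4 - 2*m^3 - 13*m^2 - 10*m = (m - 5)*(m^3 + 3*m^2 + 2*m) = (m - 5)*(m + 2)*(m^2 + m) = (m - 5)*(m + 1)*(m + 2)*(m)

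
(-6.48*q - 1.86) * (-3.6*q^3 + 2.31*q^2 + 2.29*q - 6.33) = 23.328*q^4 - 8.2728*q^3 - 19.1358*q^2 + 36.759*q + 11.7738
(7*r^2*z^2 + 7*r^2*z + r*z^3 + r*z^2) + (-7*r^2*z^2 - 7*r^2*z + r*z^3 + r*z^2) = 2*r*z^3 + 2*r*z^2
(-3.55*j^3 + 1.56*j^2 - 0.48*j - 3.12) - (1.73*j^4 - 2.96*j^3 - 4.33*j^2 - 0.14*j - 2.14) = -1.73*j^4 - 0.59*j^3 + 5.89*j^2 - 0.34*j - 0.98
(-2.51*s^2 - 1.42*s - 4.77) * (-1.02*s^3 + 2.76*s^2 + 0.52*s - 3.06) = 2.5602*s^5 - 5.4792*s^4 - 0.359*s^3 - 6.223*s^2 + 1.8648*s + 14.5962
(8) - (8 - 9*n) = 9*n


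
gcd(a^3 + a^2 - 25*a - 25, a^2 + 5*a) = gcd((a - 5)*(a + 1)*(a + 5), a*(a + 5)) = a + 5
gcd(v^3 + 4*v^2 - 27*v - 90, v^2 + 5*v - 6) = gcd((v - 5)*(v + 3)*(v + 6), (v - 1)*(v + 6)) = v + 6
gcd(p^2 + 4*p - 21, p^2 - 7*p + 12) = p - 3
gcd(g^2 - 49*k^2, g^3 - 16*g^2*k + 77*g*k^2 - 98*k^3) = g - 7*k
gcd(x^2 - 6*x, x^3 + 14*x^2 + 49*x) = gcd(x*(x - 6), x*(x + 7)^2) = x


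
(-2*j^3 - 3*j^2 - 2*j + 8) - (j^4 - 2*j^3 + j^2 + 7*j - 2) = -j^4 - 4*j^2 - 9*j + 10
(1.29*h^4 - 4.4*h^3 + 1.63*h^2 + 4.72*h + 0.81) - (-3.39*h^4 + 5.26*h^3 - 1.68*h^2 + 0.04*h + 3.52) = 4.68*h^4 - 9.66*h^3 + 3.31*h^2 + 4.68*h - 2.71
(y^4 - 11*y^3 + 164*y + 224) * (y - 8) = y^5 - 19*y^4 + 88*y^3 + 164*y^2 - 1088*y - 1792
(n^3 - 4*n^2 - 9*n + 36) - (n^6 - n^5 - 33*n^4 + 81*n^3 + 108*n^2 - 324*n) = -n^6 + n^5 + 33*n^4 - 80*n^3 - 112*n^2 + 315*n + 36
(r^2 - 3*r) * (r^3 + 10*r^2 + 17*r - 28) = r^5 + 7*r^4 - 13*r^3 - 79*r^2 + 84*r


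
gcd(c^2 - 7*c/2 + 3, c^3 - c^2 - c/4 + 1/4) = 1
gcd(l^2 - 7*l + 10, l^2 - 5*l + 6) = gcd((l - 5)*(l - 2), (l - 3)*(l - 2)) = l - 2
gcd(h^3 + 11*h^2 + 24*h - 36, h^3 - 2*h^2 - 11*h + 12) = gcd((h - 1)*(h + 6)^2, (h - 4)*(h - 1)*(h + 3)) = h - 1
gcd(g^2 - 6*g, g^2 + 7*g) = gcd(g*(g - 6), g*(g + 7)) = g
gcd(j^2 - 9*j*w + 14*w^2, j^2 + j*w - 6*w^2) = -j + 2*w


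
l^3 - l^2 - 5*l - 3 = (l - 3)*(l + 1)^2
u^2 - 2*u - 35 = (u - 7)*(u + 5)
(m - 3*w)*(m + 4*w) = m^2 + m*w - 12*w^2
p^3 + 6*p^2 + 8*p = p*(p + 2)*(p + 4)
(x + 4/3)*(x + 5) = x^2 + 19*x/3 + 20/3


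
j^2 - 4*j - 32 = (j - 8)*(j + 4)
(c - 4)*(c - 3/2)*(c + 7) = c^3 + 3*c^2/2 - 65*c/2 + 42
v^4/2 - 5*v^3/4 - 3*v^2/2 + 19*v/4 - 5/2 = (v/2 + 1)*(v - 5/2)*(v - 1)^2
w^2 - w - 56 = (w - 8)*(w + 7)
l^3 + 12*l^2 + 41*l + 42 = (l + 2)*(l + 3)*(l + 7)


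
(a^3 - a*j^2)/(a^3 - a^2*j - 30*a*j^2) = (-a^2 + j^2)/(-a^2 + a*j + 30*j^2)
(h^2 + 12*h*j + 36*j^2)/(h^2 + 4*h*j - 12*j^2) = (h + 6*j)/(h - 2*j)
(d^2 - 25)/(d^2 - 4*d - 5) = (d + 5)/(d + 1)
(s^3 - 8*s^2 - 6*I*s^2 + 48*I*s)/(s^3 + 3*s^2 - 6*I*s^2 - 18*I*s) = (s - 8)/(s + 3)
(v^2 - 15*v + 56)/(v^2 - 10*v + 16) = (v - 7)/(v - 2)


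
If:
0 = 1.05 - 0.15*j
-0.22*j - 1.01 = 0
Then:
No Solution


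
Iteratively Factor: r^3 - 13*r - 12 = (r - 4)*(r^2 + 4*r + 3) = (r - 4)*(r + 1)*(r + 3)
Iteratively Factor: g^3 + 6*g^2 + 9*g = (g + 3)*(g^2 + 3*g) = g*(g + 3)*(g + 3)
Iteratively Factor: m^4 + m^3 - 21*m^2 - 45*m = (m + 3)*(m^3 - 2*m^2 - 15*m) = m*(m + 3)*(m^2 - 2*m - 15) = m*(m + 3)^2*(m - 5)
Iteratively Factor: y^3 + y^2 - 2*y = (y + 2)*(y^2 - y) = y*(y + 2)*(y - 1)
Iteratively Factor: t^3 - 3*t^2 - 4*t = (t + 1)*(t^2 - 4*t) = t*(t + 1)*(t - 4)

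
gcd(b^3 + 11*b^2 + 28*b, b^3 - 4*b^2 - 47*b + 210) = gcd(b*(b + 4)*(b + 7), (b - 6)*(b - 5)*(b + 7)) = b + 7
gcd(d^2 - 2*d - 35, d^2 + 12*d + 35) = d + 5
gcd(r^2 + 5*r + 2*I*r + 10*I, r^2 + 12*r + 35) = r + 5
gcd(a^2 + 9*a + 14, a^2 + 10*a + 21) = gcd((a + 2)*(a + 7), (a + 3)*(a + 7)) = a + 7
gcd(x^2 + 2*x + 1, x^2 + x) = x + 1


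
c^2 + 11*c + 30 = (c + 5)*(c + 6)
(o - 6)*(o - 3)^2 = o^3 - 12*o^2 + 45*o - 54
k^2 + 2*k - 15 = (k - 3)*(k + 5)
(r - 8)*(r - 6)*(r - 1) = r^3 - 15*r^2 + 62*r - 48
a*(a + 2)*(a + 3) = a^3 + 5*a^2 + 6*a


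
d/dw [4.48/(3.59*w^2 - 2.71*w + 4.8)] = (12.1408 - 32.1664*w)/(3.59*w^2 - 2.71*w + 4.8)^2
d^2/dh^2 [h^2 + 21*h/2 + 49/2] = 2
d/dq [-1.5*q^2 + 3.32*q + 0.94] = 3.32 - 3.0*q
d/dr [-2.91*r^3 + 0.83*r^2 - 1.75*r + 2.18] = -8.73*r^2 + 1.66*r - 1.75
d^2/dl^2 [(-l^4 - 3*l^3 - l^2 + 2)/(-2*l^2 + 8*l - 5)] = 2*(4*l^6 - 48*l^5 + 222*l^4 - 142*l^3 - 264*l^2 + 321*l - 83)/(8*l^6 - 96*l^5 + 444*l^4 - 992*l^3 + 1110*l^2 - 600*l + 125)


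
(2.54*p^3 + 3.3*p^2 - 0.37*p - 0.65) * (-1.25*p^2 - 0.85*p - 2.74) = -3.175*p^5 - 6.284*p^4 - 9.3021*p^3 - 7.915*p^2 + 1.5663*p + 1.781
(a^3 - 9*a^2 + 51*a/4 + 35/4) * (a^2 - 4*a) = a^5 - 13*a^4 + 195*a^3/4 - 169*a^2/4 - 35*a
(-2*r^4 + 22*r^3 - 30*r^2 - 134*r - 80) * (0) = 0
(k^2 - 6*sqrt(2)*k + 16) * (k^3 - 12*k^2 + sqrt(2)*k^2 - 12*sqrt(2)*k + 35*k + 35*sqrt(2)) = k^5 - 12*k^4 - 5*sqrt(2)*k^4 + 39*k^3 + 60*sqrt(2)*k^3 - 159*sqrt(2)*k^2 - 48*k^2 - 192*sqrt(2)*k + 140*k + 560*sqrt(2)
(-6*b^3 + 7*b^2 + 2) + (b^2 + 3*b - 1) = -6*b^3 + 8*b^2 + 3*b + 1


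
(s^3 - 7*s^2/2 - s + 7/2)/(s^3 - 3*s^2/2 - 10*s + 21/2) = (s + 1)/(s + 3)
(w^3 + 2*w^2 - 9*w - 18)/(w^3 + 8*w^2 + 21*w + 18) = (w - 3)/(w + 3)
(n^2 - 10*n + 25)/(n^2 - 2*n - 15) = (n - 5)/(n + 3)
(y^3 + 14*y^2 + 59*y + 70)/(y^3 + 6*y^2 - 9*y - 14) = (y^2 + 7*y + 10)/(y^2 - y - 2)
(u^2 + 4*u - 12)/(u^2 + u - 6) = (u + 6)/(u + 3)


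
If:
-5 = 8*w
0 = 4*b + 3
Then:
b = -3/4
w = -5/8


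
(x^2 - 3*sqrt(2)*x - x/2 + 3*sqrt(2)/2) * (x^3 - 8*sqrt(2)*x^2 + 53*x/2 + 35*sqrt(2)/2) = x^5 - 11*sqrt(2)*x^4 - x^4/2 + 11*sqrt(2)*x^3/2 + 149*x^3/2 - 62*sqrt(2)*x^2 - 149*x^2/4 - 105*x + 31*sqrt(2)*x + 105/2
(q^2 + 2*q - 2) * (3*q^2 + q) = 3*q^4 + 7*q^3 - 4*q^2 - 2*q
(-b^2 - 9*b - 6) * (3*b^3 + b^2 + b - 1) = -3*b^5 - 28*b^4 - 28*b^3 - 14*b^2 + 3*b + 6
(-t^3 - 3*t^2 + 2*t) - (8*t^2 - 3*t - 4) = -t^3 - 11*t^2 + 5*t + 4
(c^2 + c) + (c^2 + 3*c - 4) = 2*c^2 + 4*c - 4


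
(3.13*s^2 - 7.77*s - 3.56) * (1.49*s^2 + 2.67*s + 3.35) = 4.6637*s^4 - 3.2202*s^3 - 15.5648*s^2 - 35.5347*s - 11.926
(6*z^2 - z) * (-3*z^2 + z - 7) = -18*z^4 + 9*z^3 - 43*z^2 + 7*z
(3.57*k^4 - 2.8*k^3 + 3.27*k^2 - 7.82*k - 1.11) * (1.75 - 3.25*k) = -11.6025*k^5 + 15.3475*k^4 - 15.5275*k^3 + 31.1375*k^2 - 10.0775*k - 1.9425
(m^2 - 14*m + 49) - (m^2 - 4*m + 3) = 46 - 10*m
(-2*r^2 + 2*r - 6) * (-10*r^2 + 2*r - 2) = 20*r^4 - 24*r^3 + 68*r^2 - 16*r + 12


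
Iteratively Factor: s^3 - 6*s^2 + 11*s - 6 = (s - 1)*(s^2 - 5*s + 6) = (s - 3)*(s - 1)*(s - 2)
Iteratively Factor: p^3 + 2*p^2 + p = (p)*(p^2 + 2*p + 1) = p*(p + 1)*(p + 1)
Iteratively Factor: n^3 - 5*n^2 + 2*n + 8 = (n - 4)*(n^2 - n - 2) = (n - 4)*(n + 1)*(n - 2)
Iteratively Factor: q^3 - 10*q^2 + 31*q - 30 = (q - 5)*(q^2 - 5*q + 6) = (q - 5)*(q - 3)*(q - 2)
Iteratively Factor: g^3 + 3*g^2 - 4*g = (g - 1)*(g^2 + 4*g) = g*(g - 1)*(g + 4)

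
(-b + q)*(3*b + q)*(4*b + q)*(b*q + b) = -12*b^4*q - 12*b^4 + 5*b^3*q^2 + 5*b^3*q + 6*b^2*q^3 + 6*b^2*q^2 + b*q^4 + b*q^3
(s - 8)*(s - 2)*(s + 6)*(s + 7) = s^4 + 3*s^3 - 72*s^2 - 212*s + 672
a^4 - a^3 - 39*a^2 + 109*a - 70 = (a - 5)*(a - 2)*(a - 1)*(a + 7)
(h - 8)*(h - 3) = h^2 - 11*h + 24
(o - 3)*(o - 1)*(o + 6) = o^3 + 2*o^2 - 21*o + 18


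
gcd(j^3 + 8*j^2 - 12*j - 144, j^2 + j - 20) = j - 4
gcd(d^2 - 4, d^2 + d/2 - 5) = d - 2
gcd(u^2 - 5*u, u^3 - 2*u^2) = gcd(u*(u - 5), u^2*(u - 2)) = u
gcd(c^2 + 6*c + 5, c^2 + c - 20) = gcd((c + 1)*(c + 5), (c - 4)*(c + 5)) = c + 5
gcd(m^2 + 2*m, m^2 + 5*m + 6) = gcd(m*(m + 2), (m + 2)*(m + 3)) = m + 2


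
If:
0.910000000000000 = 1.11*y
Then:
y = 0.82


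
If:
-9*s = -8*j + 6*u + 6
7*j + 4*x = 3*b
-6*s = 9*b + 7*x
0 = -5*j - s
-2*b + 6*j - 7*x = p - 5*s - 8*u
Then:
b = 169*x/27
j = 19*x/9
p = 806*x/9 - 8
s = -95*x/9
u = 1007*x/54 - 1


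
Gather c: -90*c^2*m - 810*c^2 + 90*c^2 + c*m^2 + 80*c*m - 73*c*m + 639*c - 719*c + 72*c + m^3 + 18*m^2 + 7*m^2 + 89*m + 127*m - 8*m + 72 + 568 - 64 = c^2*(-90*m - 720) + c*(m^2 + 7*m - 8) + m^3 + 25*m^2 + 208*m + 576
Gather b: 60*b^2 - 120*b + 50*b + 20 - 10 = 60*b^2 - 70*b + 10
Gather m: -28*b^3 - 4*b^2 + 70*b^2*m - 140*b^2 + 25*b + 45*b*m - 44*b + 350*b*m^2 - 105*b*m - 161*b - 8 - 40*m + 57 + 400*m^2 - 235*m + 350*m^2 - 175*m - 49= -28*b^3 - 144*b^2 - 180*b + m^2*(350*b + 750) + m*(70*b^2 - 60*b - 450)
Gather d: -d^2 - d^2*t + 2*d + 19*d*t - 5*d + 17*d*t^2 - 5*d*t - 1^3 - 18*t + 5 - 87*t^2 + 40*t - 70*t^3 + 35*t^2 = d^2*(-t - 1) + d*(17*t^2 + 14*t - 3) - 70*t^3 - 52*t^2 + 22*t + 4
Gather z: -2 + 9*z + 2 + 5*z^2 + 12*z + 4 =5*z^2 + 21*z + 4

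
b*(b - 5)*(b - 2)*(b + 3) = b^4 - 4*b^3 - 11*b^2 + 30*b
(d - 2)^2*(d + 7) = d^3 + 3*d^2 - 24*d + 28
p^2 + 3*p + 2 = (p + 1)*(p + 2)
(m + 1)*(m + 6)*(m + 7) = m^3 + 14*m^2 + 55*m + 42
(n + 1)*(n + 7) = n^2 + 8*n + 7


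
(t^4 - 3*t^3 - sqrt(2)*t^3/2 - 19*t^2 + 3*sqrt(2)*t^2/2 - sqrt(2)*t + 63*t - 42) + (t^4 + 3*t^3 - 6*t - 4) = 2*t^4 - sqrt(2)*t^3/2 - 19*t^2 + 3*sqrt(2)*t^2/2 - sqrt(2)*t + 57*t - 46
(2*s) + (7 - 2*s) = 7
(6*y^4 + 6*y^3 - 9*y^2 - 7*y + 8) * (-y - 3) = -6*y^5 - 24*y^4 - 9*y^3 + 34*y^2 + 13*y - 24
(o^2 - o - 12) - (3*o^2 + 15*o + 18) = -2*o^2 - 16*o - 30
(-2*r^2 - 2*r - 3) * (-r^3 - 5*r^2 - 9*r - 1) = 2*r^5 + 12*r^4 + 31*r^3 + 35*r^2 + 29*r + 3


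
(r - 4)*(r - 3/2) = r^2 - 11*r/2 + 6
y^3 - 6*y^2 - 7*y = y*(y - 7)*(y + 1)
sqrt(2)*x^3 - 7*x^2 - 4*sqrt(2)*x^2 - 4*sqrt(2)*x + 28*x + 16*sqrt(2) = (x - 4)*(x - 4*sqrt(2))*(sqrt(2)*x + 1)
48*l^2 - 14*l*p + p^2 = (-8*l + p)*(-6*l + p)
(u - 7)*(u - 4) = u^2 - 11*u + 28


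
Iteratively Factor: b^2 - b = (b)*(b - 1)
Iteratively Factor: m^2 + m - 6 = (m + 3)*(m - 2)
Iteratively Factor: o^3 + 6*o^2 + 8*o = (o + 4)*(o^2 + 2*o) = o*(o + 4)*(o + 2)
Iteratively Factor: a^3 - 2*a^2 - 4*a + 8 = (a - 2)*(a^2 - 4) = (a - 2)^2*(a + 2)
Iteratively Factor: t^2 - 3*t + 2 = (t - 1)*(t - 2)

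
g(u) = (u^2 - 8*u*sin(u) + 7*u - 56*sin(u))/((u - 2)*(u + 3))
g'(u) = (-8*u*cos(u) + 2*u - 8*sin(u) - 56*cos(u) + 7)/((u - 2)*(u + 3)) - (u^2 - 8*u*sin(u) + 7*u - 56*sin(u))/((u - 2)*(u + 3)^2) - (u^2 - 8*u*sin(u) + 7*u - 56*sin(u))/((u - 2)^2*(u + 3)) = 2*(-4*u^3*cos(u) + 4*u^2*sin(u) - 32*u^2*cos(u) - 3*u^2 + 56*u*sin(u) - 4*u*cos(u) - 6*u + 52*sin(u) + 168*cos(u) - 21)/(u^4 + 2*u^3 - 11*u^2 - 12*u + 36)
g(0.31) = 2.78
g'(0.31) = 9.84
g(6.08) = 2.72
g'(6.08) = -3.17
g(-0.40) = -2.87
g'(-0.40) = 6.21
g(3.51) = 6.83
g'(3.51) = 4.12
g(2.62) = -3.77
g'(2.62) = 28.27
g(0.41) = 3.80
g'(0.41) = 10.45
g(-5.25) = -1.30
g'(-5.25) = -1.83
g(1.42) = 21.31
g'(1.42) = 35.12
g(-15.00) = 0.38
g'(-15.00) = -0.27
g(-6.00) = -0.34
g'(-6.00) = -0.78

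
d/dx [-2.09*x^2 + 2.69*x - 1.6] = 2.69 - 4.18*x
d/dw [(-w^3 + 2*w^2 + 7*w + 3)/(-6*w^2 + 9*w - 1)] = (6*w^4 - 18*w^3 + 63*w^2 + 32*w - 34)/(36*w^4 - 108*w^3 + 93*w^2 - 18*w + 1)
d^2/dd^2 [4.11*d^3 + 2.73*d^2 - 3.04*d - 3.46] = 24.66*d + 5.46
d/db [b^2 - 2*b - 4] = 2*b - 2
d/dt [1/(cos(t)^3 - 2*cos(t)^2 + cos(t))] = (-sin(t)/cos(t)^2 + 3*tan(t))/(cos(t) - 1)^3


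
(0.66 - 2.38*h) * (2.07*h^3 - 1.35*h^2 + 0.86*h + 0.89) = -4.9266*h^4 + 4.5792*h^3 - 2.9378*h^2 - 1.5506*h + 0.5874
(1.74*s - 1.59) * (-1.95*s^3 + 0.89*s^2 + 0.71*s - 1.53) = -3.393*s^4 + 4.6491*s^3 - 0.1797*s^2 - 3.7911*s + 2.4327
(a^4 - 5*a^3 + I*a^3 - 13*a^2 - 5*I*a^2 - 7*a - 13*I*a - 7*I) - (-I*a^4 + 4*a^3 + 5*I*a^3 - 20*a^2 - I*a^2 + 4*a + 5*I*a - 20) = a^4 + I*a^4 - 9*a^3 - 4*I*a^3 + 7*a^2 - 4*I*a^2 - 11*a - 18*I*a + 20 - 7*I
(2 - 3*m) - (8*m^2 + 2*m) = -8*m^2 - 5*m + 2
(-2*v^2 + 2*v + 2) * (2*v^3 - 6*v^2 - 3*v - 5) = -4*v^5 + 16*v^4 - 2*v^3 - 8*v^2 - 16*v - 10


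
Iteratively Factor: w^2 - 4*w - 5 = (w - 5)*(w + 1)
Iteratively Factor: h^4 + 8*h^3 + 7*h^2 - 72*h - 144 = (h + 4)*(h^3 + 4*h^2 - 9*h - 36) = (h - 3)*(h + 4)*(h^2 + 7*h + 12) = (h - 3)*(h + 3)*(h + 4)*(h + 4)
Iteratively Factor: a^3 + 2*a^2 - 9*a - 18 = (a + 2)*(a^2 - 9) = (a + 2)*(a + 3)*(a - 3)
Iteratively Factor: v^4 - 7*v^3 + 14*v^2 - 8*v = (v - 2)*(v^3 - 5*v^2 + 4*v) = (v - 4)*(v - 2)*(v^2 - v) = v*(v - 4)*(v - 2)*(v - 1)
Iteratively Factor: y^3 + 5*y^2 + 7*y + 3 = (y + 1)*(y^2 + 4*y + 3) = (y + 1)*(y + 3)*(y + 1)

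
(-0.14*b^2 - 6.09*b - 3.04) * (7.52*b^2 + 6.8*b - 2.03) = -1.0528*b^4 - 46.7488*b^3 - 63.9886*b^2 - 8.3093*b + 6.1712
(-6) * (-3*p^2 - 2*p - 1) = 18*p^2 + 12*p + 6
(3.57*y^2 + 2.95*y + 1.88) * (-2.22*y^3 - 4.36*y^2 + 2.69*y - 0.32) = -7.9254*y^5 - 22.1142*y^4 - 7.4323*y^3 - 1.4037*y^2 + 4.1132*y - 0.6016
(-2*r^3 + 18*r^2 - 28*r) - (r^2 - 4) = -2*r^3 + 17*r^2 - 28*r + 4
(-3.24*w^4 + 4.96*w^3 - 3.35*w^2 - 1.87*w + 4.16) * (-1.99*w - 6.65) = 6.4476*w^5 + 11.6756*w^4 - 26.3175*w^3 + 25.9988*w^2 + 4.1571*w - 27.664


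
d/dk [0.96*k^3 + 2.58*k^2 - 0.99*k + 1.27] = 2.88*k^2 + 5.16*k - 0.99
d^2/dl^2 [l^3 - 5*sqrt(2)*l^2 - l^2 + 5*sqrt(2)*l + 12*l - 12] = 6*l - 10*sqrt(2) - 2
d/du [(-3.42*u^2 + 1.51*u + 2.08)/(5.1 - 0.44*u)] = (1.5048*u^2 - 34.884*u + 8.6162)/(0.1936*u^2 - 4.488*u + 26.01)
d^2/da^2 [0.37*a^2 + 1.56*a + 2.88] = 0.740000000000000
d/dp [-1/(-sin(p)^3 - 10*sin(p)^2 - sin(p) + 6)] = (-20*sin(p) + 3*cos(p)^2 - 4)*cos(p)/(sin(p)^3 + 10*sin(p)^2 + sin(p) - 6)^2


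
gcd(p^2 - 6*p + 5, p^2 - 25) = p - 5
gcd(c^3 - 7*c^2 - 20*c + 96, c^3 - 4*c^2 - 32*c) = c^2 - 4*c - 32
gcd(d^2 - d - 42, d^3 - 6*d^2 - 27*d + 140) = d - 7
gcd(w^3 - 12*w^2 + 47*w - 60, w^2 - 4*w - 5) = w - 5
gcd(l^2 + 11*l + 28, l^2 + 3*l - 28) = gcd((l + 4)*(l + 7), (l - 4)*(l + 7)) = l + 7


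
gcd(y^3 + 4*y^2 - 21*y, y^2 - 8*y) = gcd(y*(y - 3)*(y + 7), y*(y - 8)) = y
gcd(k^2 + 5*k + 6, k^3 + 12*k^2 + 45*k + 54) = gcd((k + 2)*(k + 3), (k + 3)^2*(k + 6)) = k + 3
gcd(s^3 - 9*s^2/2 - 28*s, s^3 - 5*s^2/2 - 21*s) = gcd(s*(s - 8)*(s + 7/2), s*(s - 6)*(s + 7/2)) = s^2 + 7*s/2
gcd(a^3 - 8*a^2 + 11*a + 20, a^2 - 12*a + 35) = a - 5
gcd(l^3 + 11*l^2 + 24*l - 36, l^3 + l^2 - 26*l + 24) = l^2 + 5*l - 6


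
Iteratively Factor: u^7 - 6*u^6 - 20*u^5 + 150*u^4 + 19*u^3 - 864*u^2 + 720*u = (u + 4)*(u^6 - 10*u^5 + 20*u^4 + 70*u^3 - 261*u^2 + 180*u) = (u - 1)*(u + 4)*(u^5 - 9*u^4 + 11*u^3 + 81*u^2 - 180*u) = (u - 3)*(u - 1)*(u + 4)*(u^4 - 6*u^3 - 7*u^2 + 60*u) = (u - 3)*(u - 1)*(u + 3)*(u + 4)*(u^3 - 9*u^2 + 20*u) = (u - 5)*(u - 3)*(u - 1)*(u + 3)*(u + 4)*(u^2 - 4*u) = (u - 5)*(u - 4)*(u - 3)*(u - 1)*(u + 3)*(u + 4)*(u)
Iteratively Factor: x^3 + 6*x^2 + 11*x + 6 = (x + 1)*(x^2 + 5*x + 6) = (x + 1)*(x + 3)*(x + 2)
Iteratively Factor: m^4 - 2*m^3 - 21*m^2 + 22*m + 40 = (m - 5)*(m^3 + 3*m^2 - 6*m - 8) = (m - 5)*(m + 4)*(m^2 - m - 2) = (m - 5)*(m - 2)*(m + 4)*(m + 1)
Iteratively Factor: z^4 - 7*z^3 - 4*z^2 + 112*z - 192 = (z - 4)*(z^3 - 3*z^2 - 16*z + 48) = (z - 4)*(z + 4)*(z^2 - 7*z + 12) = (z - 4)^2*(z + 4)*(z - 3)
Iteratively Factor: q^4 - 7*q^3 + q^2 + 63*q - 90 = (q + 3)*(q^3 - 10*q^2 + 31*q - 30) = (q - 3)*(q + 3)*(q^2 - 7*q + 10) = (q - 5)*(q - 3)*(q + 3)*(q - 2)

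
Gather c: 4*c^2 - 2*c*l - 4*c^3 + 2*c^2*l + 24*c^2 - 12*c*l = -4*c^3 + c^2*(2*l + 28) - 14*c*l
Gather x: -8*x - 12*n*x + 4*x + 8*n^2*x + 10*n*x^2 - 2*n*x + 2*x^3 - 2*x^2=2*x^3 + x^2*(10*n - 2) + x*(8*n^2 - 14*n - 4)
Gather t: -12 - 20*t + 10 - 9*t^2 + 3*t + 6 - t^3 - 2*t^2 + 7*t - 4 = -t^3 - 11*t^2 - 10*t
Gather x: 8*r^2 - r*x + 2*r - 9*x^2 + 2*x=8*r^2 + 2*r - 9*x^2 + x*(2 - r)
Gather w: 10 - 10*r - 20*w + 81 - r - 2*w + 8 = -11*r - 22*w + 99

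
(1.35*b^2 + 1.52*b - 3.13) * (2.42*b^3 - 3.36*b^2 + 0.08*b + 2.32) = 3.267*b^5 - 0.857600000000001*b^4 - 12.5738*b^3 + 13.7704*b^2 + 3.276*b - 7.2616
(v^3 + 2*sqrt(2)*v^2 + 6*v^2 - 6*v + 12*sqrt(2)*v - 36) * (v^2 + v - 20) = v^5 + 2*sqrt(2)*v^4 + 7*v^4 - 20*v^3 + 14*sqrt(2)*v^3 - 162*v^2 - 28*sqrt(2)*v^2 - 240*sqrt(2)*v + 84*v + 720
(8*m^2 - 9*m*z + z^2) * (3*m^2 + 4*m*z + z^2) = 24*m^4 + 5*m^3*z - 25*m^2*z^2 - 5*m*z^3 + z^4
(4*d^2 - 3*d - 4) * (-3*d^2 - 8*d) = -12*d^4 - 23*d^3 + 36*d^2 + 32*d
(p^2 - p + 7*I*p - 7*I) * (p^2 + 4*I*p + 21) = p^4 - p^3 + 11*I*p^3 - 7*p^2 - 11*I*p^2 + 7*p + 147*I*p - 147*I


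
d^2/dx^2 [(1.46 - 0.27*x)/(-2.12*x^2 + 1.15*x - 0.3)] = ((6.8114 - 3.4344*x)*(2.12*x^2 - 1.15*x + 0.3) + (0.27*x - 1.46)*(4.24*x - 1.15)*(8.48*x - 2.3))/(2.12*x^2 - 1.15*x + 0.3)^3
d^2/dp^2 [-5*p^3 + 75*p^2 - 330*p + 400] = 150 - 30*p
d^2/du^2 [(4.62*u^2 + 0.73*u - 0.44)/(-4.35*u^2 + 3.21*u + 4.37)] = (-156.64959*u^3 - 476.98794*u^2 - 120.12525*u - 130.178946)/(82.312875*u^6 - 182.223675*u^5 - 113.60547*u^4 + 333.046809*u^3 + 114.127794*u^2 - 183.903147*u - 83.453453)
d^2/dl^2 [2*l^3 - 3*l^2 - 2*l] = 12*l - 6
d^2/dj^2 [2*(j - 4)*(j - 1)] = 4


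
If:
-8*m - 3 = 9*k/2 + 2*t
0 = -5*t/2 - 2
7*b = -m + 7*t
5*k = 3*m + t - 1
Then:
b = -3007/3745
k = -186/535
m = 11/535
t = -4/5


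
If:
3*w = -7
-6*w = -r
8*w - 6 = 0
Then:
No Solution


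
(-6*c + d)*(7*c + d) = -42*c^2 + c*d + d^2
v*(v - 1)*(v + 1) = v^3 - v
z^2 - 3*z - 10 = (z - 5)*(z + 2)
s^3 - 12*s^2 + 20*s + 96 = (s - 8)*(s - 6)*(s + 2)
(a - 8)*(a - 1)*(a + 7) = a^3 - 2*a^2 - 55*a + 56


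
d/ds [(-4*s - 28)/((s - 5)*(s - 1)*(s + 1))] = 8*(s^3 + 8*s^2 - 35*s - 6)/(s^6 - 10*s^5 + 23*s^4 + 20*s^3 - 49*s^2 - 10*s + 25)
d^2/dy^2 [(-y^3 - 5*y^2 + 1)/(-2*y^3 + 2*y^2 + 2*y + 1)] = 6*(8*y^6 + 4*y^5 + 16*y^4 + 28*y^3 - 8*y^2 - 5*y + 1)/(8*y^9 - 24*y^8 + 28*y^6 + 24*y^5 - 12*y^4 - 26*y^3 - 18*y^2 - 6*y - 1)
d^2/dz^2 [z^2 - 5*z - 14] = 2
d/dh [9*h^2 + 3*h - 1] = 18*h + 3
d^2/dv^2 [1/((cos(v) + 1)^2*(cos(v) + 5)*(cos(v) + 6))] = (-1647*(1 - cos(v)^2)^2 + 20*sin(v)^6 + 4*cos(v)^6 - 267*cos(v)^5 - 3677*cos(v)^3 - 3913*cos(v)^2 + 8564*cos(v) + 8529)/((cos(v) + 1)^4*(cos(v) + 5)^3*(cos(v) + 6)^3)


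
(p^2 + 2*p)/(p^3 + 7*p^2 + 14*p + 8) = p/(p^2 + 5*p + 4)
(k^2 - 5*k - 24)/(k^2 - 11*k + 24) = (k + 3)/(k - 3)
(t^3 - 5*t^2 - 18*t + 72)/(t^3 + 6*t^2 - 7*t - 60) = (t - 6)/(t + 5)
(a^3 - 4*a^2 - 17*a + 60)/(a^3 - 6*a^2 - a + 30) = (a + 4)/(a + 2)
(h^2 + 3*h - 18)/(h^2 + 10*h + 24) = (h - 3)/(h + 4)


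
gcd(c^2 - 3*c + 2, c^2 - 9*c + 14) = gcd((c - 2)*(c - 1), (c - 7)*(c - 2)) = c - 2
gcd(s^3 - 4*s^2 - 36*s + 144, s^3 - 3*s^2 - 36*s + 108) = s^2 - 36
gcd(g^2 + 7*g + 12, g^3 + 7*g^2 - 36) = g + 3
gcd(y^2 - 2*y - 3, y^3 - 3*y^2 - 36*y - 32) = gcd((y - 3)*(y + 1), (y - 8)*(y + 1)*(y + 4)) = y + 1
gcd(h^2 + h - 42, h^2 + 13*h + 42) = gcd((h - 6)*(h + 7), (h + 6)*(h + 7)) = h + 7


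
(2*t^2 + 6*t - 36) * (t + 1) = 2*t^3 + 8*t^2 - 30*t - 36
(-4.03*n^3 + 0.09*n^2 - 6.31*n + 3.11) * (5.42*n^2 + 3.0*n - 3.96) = -21.8426*n^5 - 11.6022*n^4 - 17.9714*n^3 - 2.4302*n^2 + 34.3176*n - 12.3156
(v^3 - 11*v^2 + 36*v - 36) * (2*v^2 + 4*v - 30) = 2*v^5 - 18*v^4 - 2*v^3 + 402*v^2 - 1224*v + 1080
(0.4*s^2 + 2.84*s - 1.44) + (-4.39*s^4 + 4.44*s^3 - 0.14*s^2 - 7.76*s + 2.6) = -4.39*s^4 + 4.44*s^3 + 0.26*s^2 - 4.92*s + 1.16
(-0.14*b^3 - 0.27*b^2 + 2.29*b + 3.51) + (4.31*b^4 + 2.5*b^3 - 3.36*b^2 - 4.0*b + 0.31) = 4.31*b^4 + 2.36*b^3 - 3.63*b^2 - 1.71*b + 3.82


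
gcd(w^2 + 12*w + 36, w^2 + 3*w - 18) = w + 6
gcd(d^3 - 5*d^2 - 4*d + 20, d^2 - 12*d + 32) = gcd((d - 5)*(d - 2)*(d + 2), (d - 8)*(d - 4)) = 1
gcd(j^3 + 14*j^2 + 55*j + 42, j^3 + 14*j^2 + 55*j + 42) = j^3 + 14*j^2 + 55*j + 42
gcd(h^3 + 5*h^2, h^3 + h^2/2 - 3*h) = h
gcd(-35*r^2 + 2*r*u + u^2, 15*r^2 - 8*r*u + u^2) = 5*r - u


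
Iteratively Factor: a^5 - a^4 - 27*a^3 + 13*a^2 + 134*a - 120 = (a + 3)*(a^4 - 4*a^3 - 15*a^2 + 58*a - 40) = (a + 3)*(a + 4)*(a^3 - 8*a^2 + 17*a - 10) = (a - 1)*(a + 3)*(a + 4)*(a^2 - 7*a + 10) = (a - 5)*(a - 1)*(a + 3)*(a + 4)*(a - 2)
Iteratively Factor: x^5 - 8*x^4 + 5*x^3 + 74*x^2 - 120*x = (x - 4)*(x^4 - 4*x^3 - 11*x^2 + 30*x) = (x - 5)*(x - 4)*(x^3 + x^2 - 6*x) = x*(x - 5)*(x - 4)*(x^2 + x - 6) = x*(x - 5)*(x - 4)*(x + 3)*(x - 2)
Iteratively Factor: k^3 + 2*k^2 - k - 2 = (k + 2)*(k^2 - 1) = (k - 1)*(k + 2)*(k + 1)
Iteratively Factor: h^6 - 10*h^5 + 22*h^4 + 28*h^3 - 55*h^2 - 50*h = (h - 2)*(h^5 - 8*h^4 + 6*h^3 + 40*h^2 + 25*h) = (h - 2)*(h + 1)*(h^4 - 9*h^3 + 15*h^2 + 25*h) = h*(h - 2)*(h + 1)*(h^3 - 9*h^2 + 15*h + 25) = h*(h - 5)*(h - 2)*(h + 1)*(h^2 - 4*h - 5) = h*(h - 5)*(h - 2)*(h + 1)^2*(h - 5)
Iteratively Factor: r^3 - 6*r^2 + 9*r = (r - 3)*(r^2 - 3*r) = (r - 3)^2*(r)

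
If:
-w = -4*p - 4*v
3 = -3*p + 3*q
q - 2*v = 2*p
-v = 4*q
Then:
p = -9/7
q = -2/7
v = 8/7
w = -4/7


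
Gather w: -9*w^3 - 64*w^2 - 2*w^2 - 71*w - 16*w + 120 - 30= -9*w^3 - 66*w^2 - 87*w + 90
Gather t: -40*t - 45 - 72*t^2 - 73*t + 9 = -72*t^2 - 113*t - 36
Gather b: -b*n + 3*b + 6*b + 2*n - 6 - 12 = b*(9 - n) + 2*n - 18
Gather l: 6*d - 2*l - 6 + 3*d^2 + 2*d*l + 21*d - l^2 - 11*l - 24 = 3*d^2 + 27*d - l^2 + l*(2*d - 13) - 30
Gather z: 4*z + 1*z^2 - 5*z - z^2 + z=0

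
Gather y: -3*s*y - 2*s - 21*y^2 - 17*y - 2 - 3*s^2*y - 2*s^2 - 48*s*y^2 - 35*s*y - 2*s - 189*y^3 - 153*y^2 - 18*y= -2*s^2 - 4*s - 189*y^3 + y^2*(-48*s - 174) + y*(-3*s^2 - 38*s - 35) - 2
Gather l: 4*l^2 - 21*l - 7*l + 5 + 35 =4*l^2 - 28*l + 40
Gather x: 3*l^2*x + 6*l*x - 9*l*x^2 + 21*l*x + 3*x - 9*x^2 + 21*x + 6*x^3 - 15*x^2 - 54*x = 6*x^3 + x^2*(-9*l - 24) + x*(3*l^2 + 27*l - 30)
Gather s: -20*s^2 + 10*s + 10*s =-20*s^2 + 20*s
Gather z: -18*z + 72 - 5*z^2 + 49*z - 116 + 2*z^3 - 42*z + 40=2*z^3 - 5*z^2 - 11*z - 4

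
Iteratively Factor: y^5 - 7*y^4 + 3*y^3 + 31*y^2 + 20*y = (y - 4)*(y^4 - 3*y^3 - 9*y^2 - 5*y) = (y - 4)*(y + 1)*(y^3 - 4*y^2 - 5*y) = (y - 5)*(y - 4)*(y + 1)*(y^2 + y) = (y - 5)*(y - 4)*(y + 1)^2*(y)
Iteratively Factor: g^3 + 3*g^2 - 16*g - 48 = (g + 4)*(g^2 - g - 12) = (g + 3)*(g + 4)*(g - 4)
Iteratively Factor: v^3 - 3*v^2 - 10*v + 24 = (v - 4)*(v^2 + v - 6) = (v - 4)*(v + 3)*(v - 2)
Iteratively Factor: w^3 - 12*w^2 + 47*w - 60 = (w - 3)*(w^2 - 9*w + 20) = (w - 4)*(w - 3)*(w - 5)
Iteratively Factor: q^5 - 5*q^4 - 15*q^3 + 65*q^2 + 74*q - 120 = (q - 5)*(q^4 - 15*q^2 - 10*q + 24) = (q - 5)*(q + 3)*(q^3 - 3*q^2 - 6*q + 8) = (q - 5)*(q - 1)*(q + 3)*(q^2 - 2*q - 8) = (q - 5)*(q - 4)*(q - 1)*(q + 3)*(q + 2)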